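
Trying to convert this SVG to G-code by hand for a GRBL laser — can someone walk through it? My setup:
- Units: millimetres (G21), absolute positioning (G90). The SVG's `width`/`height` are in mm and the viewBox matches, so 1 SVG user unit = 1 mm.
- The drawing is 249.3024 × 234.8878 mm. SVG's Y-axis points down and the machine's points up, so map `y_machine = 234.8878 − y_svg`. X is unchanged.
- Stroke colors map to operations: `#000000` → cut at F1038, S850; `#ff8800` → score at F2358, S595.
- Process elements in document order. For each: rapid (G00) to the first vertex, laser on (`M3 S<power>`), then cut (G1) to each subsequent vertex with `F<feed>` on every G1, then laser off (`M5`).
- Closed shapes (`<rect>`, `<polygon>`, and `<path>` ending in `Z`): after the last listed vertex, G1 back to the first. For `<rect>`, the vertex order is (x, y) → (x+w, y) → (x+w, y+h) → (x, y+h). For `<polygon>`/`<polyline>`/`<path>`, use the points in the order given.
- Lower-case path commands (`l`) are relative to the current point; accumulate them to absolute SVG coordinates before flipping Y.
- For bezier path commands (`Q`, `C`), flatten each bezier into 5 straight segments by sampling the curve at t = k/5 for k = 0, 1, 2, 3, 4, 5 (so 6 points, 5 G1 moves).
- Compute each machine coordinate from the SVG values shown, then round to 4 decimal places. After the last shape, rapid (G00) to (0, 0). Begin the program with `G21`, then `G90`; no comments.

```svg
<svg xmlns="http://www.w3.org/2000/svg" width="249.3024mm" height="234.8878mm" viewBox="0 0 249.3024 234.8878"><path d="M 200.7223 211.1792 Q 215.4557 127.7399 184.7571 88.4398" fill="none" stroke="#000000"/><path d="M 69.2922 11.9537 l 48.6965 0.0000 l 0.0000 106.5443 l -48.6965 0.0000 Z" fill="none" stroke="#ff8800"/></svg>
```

viewBox `0 0 249.3024 234.8878` with mm width/height → 1 unit = 1 mm. Flip: y_m = 234.8878 − y_svg.

**Shape 1** — `<path>` quadratic bezier, stroke `#000000` → cut (S850, F1038). Control points (SVG): P0=(200.7223,211.1792), P1=(215.4557,127.7399), P2=(184.7571,88.4398); sampled at t=k/5. Machine vertices: (200.7223,23.7086) → (204.7984,55.3188) → (205.2399,83.3978) → (202.0469,107.9456) → (195.2193,128.9624) → (184.7571,146.4480). Open path.

**Shape 2** — `<path>` rectangle, stroke `#ff8800` → score (S595, F2358). Machine vertices: (69.2922,222.9341) → (117.9887,222.9341) → (117.9887,116.3898) → (69.2922,116.3898) → (69.2922,222.9341). Closed: final G1 returns to the first vertex.

G21
G90
G00 X200.7223 Y23.7086
M3 S850
G1 X204.7984 Y55.3188 F1038
G1 X205.2399 Y83.3978 F1038
G1 X202.0469 Y107.9456 F1038
G1 X195.2193 Y128.9624 F1038
G1 X184.7571 Y146.4480 F1038
M5
G00 X69.2922 Y222.9341
M3 S595
G1 X117.9887 Y222.9341 F2358
G1 X117.9887 Y116.3898 F2358
G1 X69.2922 Y116.3898 F2358
G1 X69.2922 Y222.9341 F2358
M5
G00 X0.0000 Y0.0000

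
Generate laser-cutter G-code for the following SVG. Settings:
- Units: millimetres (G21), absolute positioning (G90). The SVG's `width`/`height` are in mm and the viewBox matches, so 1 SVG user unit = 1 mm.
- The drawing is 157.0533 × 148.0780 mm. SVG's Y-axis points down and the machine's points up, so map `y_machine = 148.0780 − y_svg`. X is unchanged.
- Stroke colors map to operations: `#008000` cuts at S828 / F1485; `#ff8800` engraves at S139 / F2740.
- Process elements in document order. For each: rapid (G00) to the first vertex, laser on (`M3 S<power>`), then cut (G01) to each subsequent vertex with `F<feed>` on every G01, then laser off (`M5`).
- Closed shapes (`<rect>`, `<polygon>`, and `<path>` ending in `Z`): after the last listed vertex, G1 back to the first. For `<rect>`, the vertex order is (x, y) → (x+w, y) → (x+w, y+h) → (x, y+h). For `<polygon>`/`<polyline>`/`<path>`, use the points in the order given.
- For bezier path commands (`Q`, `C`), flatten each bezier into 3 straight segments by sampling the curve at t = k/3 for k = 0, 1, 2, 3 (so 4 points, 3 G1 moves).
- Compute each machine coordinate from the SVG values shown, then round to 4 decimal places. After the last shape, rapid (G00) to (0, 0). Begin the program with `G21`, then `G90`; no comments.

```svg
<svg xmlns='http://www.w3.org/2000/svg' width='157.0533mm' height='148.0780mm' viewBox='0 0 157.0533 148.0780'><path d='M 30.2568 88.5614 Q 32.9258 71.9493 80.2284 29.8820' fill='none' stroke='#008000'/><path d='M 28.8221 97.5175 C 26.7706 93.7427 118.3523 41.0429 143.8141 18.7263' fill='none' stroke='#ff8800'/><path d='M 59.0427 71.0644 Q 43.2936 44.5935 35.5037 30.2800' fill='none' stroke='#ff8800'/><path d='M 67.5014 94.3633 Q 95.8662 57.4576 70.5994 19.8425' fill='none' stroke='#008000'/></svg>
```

viewBox `0 0 157.0533 148.0780` with mm width/height → 1 unit = 1 mm. Flip: y_m = 148.0780 − y_svg.

**Shape 1** — `<path>` quadratic bezier, stroke `#008000` → cut (S828, F1485). Control points (SVG): P0=(30.2568,88.5614), P1=(32.9258,71.9493), P2=(80.2284,29.8820); sampled at t=k/3. Machine vertices: (30.2568,59.5166) → (36.9954,73.4197) → (53.6526,92.9795) → (80.2284,118.1960). Open path.

**Shape 2** — `<path>` cubic bezier, stroke `#ff8800` → engrave (S139, F2740). Control points (SVG): P0=(28.8221,97.5175), P1=(26.7706,93.7427), P2=(118.3523,41.0429), P3=(143.8141,18.7263); sampled at t=k/3. Machine vertices: (28.8221,50.5605) → (52.0649,67.7063) → (102.2291,99.8447) → (143.8141,129.3517). Open path.

**Shape 3** — `<path>` quadratic bezier, stroke `#ff8800` → engrave (S139, F2740). Control points (SVG): P0=(59.0427,71.0644), P1=(43.2936,44.5935), P2=(35.5037,30.2800); sampled at t=k/3. Machine vertices: (59.0427,77.0136) → (49.4277,93.3100) → (41.5813,106.9048) → (35.5037,117.7980). Open path.

**Shape 4** — `<path>` quadratic bezier, stroke `#008000` → cut (S828, F1485). Control points (SVG): P0=(67.5014,94.3633), P1=(95.8662,57.4576), P2=(70.5994,19.8425); sampled at t=k/3. Machine vertices: (67.5014,53.7147) → (80.4522,78.3973) → (81.4849,103.2376) → (70.5994,128.2355). Open path.

G21
G90
G00 X30.2568 Y59.5166
M3 S828
G01 X36.9954 Y73.4197 F1485
G01 X53.6526 Y92.9795 F1485
G01 X80.2284 Y118.1960 F1485
M5
G00 X28.8221 Y50.5605
M3 S139
G01 X52.0649 Y67.7063 F2740
G01 X102.2291 Y99.8447 F2740
G01 X143.8141 Y129.3517 F2740
M5
G00 X59.0427 Y77.0136
M3 S139
G01 X49.4277 Y93.3100 F2740
G01 X41.5813 Y106.9048 F2740
G01 X35.5037 Y117.7980 F2740
M5
G00 X67.5014 Y53.7147
M3 S828
G01 X80.4522 Y78.3973 F1485
G01 X81.4849 Y103.2376 F1485
G01 X70.5994 Y128.2355 F1485
M5
G00 X0.0000 Y0.0000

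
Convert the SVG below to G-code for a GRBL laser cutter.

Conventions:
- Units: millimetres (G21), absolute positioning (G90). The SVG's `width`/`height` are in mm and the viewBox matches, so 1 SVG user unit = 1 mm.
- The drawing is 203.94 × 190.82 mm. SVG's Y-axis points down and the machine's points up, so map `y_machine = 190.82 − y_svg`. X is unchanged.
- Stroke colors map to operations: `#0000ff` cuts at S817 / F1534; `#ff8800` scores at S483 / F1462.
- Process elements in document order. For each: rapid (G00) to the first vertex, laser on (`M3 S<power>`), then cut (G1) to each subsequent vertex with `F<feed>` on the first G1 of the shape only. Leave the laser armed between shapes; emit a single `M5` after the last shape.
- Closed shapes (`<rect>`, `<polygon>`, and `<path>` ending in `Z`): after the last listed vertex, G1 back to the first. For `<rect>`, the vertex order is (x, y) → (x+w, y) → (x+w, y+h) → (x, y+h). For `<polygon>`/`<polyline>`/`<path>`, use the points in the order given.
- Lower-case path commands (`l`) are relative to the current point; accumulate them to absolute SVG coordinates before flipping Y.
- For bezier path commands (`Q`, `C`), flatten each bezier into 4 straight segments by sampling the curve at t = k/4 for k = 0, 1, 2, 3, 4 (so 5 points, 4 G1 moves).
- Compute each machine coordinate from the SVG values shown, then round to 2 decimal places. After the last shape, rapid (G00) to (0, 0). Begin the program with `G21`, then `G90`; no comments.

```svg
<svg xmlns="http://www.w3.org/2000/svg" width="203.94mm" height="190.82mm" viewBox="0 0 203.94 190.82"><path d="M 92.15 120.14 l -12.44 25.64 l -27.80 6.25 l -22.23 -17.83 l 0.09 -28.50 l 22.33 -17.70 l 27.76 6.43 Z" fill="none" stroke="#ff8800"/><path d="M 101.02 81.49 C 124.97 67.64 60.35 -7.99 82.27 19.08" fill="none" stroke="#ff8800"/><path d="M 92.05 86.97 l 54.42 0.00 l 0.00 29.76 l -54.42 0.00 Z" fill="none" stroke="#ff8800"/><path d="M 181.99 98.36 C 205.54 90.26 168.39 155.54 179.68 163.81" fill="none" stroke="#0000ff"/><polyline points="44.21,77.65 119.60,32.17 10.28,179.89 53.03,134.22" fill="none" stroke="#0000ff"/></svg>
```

1 u = 1 mm; y_m = 190.82 − y.

[1] `<path>` regular polygon, #ff8800→score S483 F1462: (92.15,70.68) → (79.71,45.04) → (51.91,38.79) → (29.68,56.62) → (29.77,85.12) → (52.10,102.82) → (79.86,96.39) → (92.15,70.68) (closed)

[2] `<path>` cubic bezier, #ff8800→score S483 F1462: (101.02,109.33) → (105.11,128.73) → (92.41,155.88) → (79.32,175.36) → (82.27,171.74)

[3] `<path>` rectangle, #ff8800→score S483 F1462: (92.05,103.85) → (146.47,103.85) → (146.47,74.09) → (92.05,74.09) → (92.05,103.85) (closed)

[4] `<path>` cubic bezier, #0000ff→cut S817 F1534: (181.99,92.46) → (189.98,86.81) → (185.43,65.87) → (178.59,41.86) → (179.68,27.01)

[5] `<polyline>` open polyline, #0000ff→cut S817 F1534: (44.21,113.17) → (119.60,158.65) → (10.28,10.93) → (53.03,56.60)

G21
G90
G00 X92.15 Y70.68
M3 S483
G1 X79.71 Y45.04 F1462
G1 X51.91 Y38.79
G1 X29.68 Y56.62
G1 X29.77 Y85.12
G1 X52.10 Y102.82
G1 X79.86 Y96.39
G1 X92.15 Y70.68
G00 X101.02 Y109.33
M3 S483
G1 X105.11 Y128.73 F1462
G1 X92.41 Y155.88
G1 X79.32 Y175.36
G1 X82.27 Y171.74
G00 X92.05 Y103.85
M3 S483
G1 X146.47 Y103.85 F1462
G1 X146.47 Y74.09
G1 X92.05 Y74.09
G1 X92.05 Y103.85
G00 X181.99 Y92.46
M3 S817
G1 X189.98 Y86.81 F1534
G1 X185.43 Y65.87
G1 X178.59 Y41.86
G1 X179.68 Y27.01
G00 X44.21 Y113.17
M3 S817
G1 X119.60 Y158.65 F1534
G1 X10.28 Y10.93
G1 X53.03 Y56.60
M5
G00 X0.00 Y0.00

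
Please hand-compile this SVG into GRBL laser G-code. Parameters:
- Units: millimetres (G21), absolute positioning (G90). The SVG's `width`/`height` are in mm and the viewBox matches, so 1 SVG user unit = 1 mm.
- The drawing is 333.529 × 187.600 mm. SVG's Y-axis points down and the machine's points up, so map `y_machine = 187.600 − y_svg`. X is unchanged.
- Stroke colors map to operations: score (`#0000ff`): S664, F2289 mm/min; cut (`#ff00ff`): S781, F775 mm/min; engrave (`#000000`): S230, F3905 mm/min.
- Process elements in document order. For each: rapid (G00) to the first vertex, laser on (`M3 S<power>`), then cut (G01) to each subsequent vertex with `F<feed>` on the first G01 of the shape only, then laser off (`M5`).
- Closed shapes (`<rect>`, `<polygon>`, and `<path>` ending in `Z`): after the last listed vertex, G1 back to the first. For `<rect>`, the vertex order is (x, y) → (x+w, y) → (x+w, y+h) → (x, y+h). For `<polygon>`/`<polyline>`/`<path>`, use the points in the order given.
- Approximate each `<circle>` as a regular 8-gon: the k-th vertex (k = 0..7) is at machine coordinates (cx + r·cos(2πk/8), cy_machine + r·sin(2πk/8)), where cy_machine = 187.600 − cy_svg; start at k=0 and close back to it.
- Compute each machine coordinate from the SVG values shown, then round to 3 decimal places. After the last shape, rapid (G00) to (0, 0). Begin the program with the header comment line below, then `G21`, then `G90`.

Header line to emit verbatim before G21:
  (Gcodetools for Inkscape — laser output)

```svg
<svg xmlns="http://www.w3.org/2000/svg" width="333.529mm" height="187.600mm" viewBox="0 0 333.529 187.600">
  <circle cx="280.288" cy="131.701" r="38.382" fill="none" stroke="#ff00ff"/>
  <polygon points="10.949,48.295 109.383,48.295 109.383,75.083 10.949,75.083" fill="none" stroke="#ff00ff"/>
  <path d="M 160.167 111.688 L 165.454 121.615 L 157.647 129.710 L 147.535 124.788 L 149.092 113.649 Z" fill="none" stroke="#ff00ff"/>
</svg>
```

viewBox `0 0 333.529 187.600` with mm width/height → 1 unit = 1 mm. Flip: y_m = 187.600 − y_svg.

**Shape 1** — `<circle>` circle, stroke `#ff00ff` → cut (S781, F775). Machine vertices: (318.670,55.899) → (307.428,83.039) → (280.288,94.281) → (253.148,83.039) → (241.906,55.899) → (253.148,28.759) → (280.288,17.517) → (307.428,28.759) → (318.670,55.899). Closed: final G1 returns to the first vertex.

**Shape 2** — `<polygon>` rectangle, stroke `#ff00ff` → cut (S781, F775). Machine vertices: (10.949,139.305) → (109.383,139.305) → (109.383,112.517) → (10.949,112.517) → (10.949,139.305). Closed: final G1 returns to the first vertex.

**Shape 3** — `<path>` regular polygon, stroke `#ff00ff` → cut (S781, F775). Machine vertices: (160.167,75.912) → (165.454,65.985) → (157.647,57.890) → (147.535,62.812) → (149.092,73.951) → (160.167,75.912). Closed: final G1 returns to the first vertex.

(Gcodetools for Inkscape — laser output)
G21
G90
G00 X318.670 Y55.899
M3 S781
G01 X307.428 Y83.039 F775
G01 X280.288 Y94.281
G01 X253.148 Y83.039
G01 X241.906 Y55.899
G01 X253.148 Y28.759
G01 X280.288 Y17.517
G01 X307.428 Y28.759
G01 X318.670 Y55.899
M5
G00 X10.949 Y139.305
M3 S781
G01 X109.383 Y139.305 F775
G01 X109.383 Y112.517
G01 X10.949 Y112.517
G01 X10.949 Y139.305
M5
G00 X160.167 Y75.912
M3 S781
G01 X165.454 Y65.985 F775
G01 X157.647 Y57.890
G01 X147.535 Y62.812
G01 X149.092 Y73.951
G01 X160.167 Y75.912
M5
G00 X0.000 Y0.000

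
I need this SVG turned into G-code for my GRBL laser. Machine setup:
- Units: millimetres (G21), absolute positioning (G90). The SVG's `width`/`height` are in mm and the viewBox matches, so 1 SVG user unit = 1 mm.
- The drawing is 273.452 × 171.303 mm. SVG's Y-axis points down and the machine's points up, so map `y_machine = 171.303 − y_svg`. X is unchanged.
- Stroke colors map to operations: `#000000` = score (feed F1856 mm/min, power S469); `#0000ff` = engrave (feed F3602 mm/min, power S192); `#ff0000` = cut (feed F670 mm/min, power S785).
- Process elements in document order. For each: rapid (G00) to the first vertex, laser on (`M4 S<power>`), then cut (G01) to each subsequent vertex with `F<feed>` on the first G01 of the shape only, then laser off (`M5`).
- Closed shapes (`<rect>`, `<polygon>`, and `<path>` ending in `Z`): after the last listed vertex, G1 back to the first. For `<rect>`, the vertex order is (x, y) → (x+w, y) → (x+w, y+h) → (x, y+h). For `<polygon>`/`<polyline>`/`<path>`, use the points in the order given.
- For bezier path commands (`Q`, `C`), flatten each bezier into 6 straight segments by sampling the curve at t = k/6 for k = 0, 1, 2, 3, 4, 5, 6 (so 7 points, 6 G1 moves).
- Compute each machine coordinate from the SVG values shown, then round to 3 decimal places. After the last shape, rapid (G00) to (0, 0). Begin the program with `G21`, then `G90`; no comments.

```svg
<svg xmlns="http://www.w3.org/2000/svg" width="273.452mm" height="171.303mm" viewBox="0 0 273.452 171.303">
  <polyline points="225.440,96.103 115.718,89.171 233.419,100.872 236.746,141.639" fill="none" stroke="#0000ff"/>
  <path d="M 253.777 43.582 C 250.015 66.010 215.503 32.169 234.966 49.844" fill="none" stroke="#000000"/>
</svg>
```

G21
G90
G00 X225.440 Y75.200
M4 S192
G01 X115.718 Y82.132 F3602
G01 X233.419 Y70.431
G01 X236.746 Y29.664
M5
G00 X253.777 Y127.721
M4 S469
G01 X249.726 Y120.697 F1856
G01 X242.903 Y120.057
G01 X235.662 Y122.808
G01 X230.357 Y125.954
G01 X229.340 Y126.503
G01 X234.966 Y121.459
M5
G00 X0.000 Y0.000

viewBox `0 0 273.452 171.303` with mm width/height → 1 unit = 1 mm. Flip: y_m = 171.303 − y_svg.

**Shape 1** — `<polyline>` open polyline, stroke `#0000ff` → engrave (S192, F3602). Machine vertices: (225.440,75.200) → (115.718,82.132) → (233.419,70.431) → (236.746,29.664). Open path.

**Shape 2** — `<path>` cubic bezier, stroke `#000000` → score (S469, F1856). Control points (SVG): P0=(253.777,43.582), P1=(250.015,66.010), P2=(215.503,32.169), P3=(234.966,49.844); sampled at t=k/6. Machine vertices: (253.777,127.721) → (249.726,120.697) → (242.903,120.057) → (235.662,122.808) → (230.357,125.954) → (229.340,126.503) → (234.966,121.459). Open path.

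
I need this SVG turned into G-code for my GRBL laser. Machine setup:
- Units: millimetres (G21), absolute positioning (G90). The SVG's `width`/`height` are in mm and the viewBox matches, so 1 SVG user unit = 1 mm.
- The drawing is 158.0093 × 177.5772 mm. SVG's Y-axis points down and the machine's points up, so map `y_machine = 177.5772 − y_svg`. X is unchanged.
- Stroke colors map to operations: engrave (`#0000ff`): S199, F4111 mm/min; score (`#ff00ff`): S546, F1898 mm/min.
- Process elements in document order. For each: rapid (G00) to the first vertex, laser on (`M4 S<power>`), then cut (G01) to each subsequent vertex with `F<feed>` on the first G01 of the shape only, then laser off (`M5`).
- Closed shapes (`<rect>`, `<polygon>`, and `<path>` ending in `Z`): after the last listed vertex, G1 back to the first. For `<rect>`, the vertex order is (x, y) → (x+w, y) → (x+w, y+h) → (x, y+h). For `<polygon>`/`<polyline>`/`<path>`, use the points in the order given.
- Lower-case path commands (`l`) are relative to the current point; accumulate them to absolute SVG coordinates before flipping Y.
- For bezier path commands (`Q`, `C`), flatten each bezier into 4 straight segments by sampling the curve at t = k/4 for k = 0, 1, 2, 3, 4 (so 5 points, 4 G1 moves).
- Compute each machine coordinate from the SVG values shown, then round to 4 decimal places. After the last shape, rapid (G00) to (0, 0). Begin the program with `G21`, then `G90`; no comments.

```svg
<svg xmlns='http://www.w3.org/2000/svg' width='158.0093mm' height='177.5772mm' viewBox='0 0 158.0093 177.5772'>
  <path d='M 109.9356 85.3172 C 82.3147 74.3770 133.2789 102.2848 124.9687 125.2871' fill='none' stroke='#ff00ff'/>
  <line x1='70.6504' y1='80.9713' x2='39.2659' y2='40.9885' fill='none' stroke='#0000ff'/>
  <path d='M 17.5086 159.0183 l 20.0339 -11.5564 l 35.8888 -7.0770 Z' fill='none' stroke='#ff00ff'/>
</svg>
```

Since the viewBox matches the mm dimensions, user units are millimetres directly. The only transform is the Y-flip y_m = 177.5772 − y_svg.

Shape 1 is a cubic bezier drawn with `<path>`. Its stroke #ff00ff means score at S546, F1898. After flipping Y the toolpath is (109.9356,92.2600) → (101.8006,93.8648) → (110.2106,85.0035) → (122.2415,69.7780) → (124.9687,52.2901).

Shape 2 is a line segment drawn with `<line>`. Its stroke #0000ff means engrave at S199, F4111. After flipping Y the toolpath is (70.6504,96.6059) → (39.2659,136.5887).

Shape 3 is a closed polygon drawn with `<path>`. Its stroke #ff00ff means score at S546, F1898. After flipping Y the toolpath is (17.5086,18.5589) → (37.5425,30.1153) → (73.4313,37.1923) → (17.5086,18.5589), returning to the start.

G21
G90
G00 X109.9356 Y92.2600
M4 S546
G01 X101.8006 Y93.8648 F1898
G01 X110.2106 Y85.0035
G01 X122.2415 Y69.7780
G01 X124.9687 Y52.2901
M5
G00 X70.6504 Y96.6059
M4 S199
G01 X39.2659 Y136.5887 F4111
M5
G00 X17.5086 Y18.5589
M4 S546
G01 X37.5425 Y30.1153 F1898
G01 X73.4313 Y37.1923
G01 X17.5086 Y18.5589
M5
G00 X0.0000 Y0.0000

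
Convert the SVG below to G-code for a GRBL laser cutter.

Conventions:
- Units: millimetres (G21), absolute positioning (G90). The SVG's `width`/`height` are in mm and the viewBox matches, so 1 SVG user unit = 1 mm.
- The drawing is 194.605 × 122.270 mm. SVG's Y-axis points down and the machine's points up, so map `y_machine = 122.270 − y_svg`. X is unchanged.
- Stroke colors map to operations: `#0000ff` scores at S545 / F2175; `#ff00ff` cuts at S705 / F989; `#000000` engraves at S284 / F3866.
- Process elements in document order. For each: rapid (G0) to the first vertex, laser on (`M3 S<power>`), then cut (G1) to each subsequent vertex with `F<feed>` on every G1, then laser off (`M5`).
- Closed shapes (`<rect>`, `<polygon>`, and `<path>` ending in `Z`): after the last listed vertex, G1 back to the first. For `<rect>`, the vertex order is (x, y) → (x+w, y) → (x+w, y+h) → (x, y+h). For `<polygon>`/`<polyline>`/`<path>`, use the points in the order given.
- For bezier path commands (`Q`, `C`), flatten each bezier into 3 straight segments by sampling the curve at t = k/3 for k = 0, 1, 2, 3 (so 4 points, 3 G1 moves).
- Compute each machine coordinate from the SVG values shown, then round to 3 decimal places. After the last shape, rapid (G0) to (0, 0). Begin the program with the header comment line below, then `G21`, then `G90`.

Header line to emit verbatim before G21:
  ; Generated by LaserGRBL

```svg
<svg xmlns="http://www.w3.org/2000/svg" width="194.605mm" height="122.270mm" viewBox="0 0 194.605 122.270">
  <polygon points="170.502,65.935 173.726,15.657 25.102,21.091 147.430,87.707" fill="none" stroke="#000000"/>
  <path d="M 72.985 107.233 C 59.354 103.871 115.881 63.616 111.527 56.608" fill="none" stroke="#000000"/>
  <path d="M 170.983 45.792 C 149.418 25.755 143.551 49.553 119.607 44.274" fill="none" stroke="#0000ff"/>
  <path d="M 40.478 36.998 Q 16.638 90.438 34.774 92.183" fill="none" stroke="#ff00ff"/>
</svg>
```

1 u = 1 mm; y_m = 122.270 − y.

[1] `<polygon>` closed polygon, #000000→engrave S284 F3866: (170.502,56.335) → (173.726,106.613) → (25.102,101.179) → (147.430,34.563) → (170.502,56.335) (closed)

[2] `<path>` cubic bezier, #000000→engrave S284 F3866: (72.985,15.037) → (77.887,28.099) → (100.441,50.169) → (111.527,65.662)

[3] `<path>` cubic bezier, #0000ff→score S545 F2175: (170.983,76.478) → (153.400,84.604) → (138.776,79.709) → (119.607,77.996)

[4] `<path>` quadratic bezier, #ff00ff→cut S705 F989: (40.478,85.272) → (29.249,55.389) → (27.347,36.994) → (34.774,30.087)

; Generated by LaserGRBL
G21
G90
G0 X170.502 Y56.335
M3 S284
G1 X173.726 Y106.613 F3866
G1 X25.102 Y101.179 F3866
G1 X147.430 Y34.563 F3866
G1 X170.502 Y56.335 F3866
M5
G0 X72.985 Y15.037
M3 S284
G1 X77.887 Y28.099 F3866
G1 X100.441 Y50.169 F3866
G1 X111.527 Y65.662 F3866
M5
G0 X170.983 Y76.478
M3 S545
G1 X153.400 Y84.604 F2175
G1 X138.776 Y79.709 F2175
G1 X119.607 Y77.996 F2175
M5
G0 X40.478 Y85.272
M3 S705
G1 X29.249 Y55.389 F989
G1 X27.347 Y36.994 F989
G1 X34.774 Y30.087 F989
M5
G0 X0.000 Y0.000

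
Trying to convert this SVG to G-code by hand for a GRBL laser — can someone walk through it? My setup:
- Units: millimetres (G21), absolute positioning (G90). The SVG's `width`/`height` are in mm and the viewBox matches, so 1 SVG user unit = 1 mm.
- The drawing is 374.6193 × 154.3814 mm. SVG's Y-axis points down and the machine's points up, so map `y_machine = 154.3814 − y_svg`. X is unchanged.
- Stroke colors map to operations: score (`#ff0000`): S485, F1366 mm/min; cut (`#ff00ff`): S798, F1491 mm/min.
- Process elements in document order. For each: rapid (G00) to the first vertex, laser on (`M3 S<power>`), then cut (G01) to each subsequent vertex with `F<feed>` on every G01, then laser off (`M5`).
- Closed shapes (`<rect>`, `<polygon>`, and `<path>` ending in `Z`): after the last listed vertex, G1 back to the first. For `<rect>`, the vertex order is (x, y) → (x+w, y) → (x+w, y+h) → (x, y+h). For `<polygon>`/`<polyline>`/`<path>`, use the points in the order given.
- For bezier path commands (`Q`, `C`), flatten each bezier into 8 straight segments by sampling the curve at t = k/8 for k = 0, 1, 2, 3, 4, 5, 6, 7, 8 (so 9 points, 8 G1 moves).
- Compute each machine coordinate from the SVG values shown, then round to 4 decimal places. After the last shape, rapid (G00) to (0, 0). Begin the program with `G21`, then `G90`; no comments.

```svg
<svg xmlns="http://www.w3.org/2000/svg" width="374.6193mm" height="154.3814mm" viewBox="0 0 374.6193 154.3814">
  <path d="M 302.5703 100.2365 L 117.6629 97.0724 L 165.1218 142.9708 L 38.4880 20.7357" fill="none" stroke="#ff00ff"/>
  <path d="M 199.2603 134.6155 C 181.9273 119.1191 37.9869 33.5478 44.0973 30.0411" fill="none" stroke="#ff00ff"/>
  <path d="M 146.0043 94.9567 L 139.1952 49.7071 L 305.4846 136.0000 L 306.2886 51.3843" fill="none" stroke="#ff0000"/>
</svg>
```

Since the viewBox matches the mm dimensions, user units are millimetres directly. The only transform is the Y-flip y_m = 154.3814 − y_svg.

Shape 1 is a open polyline drawn with `<path>`. Its stroke #ff00ff means cut at S798, F1491. After flipping Y the toolpath is (302.5703,54.1449) → (117.6629,57.3090) → (165.1218,11.4106) → (38.4880,133.6457).

Shape 2 is a cubic bezier drawn with `<path>`. Its stroke #ff00ff means cut at S798, F1491. After flipping Y the toolpath is (199.2603,19.7659) → (187.3661,28.5647) → (166.8444,42.1501) → (140.9376,58.7392) → (112.8875,76.5492) → (85.9364,93.7972) → (63.3262,108.7003) → (48.2992,119.4757) → (44.0973,124.3403).

Shape 3 is a open polyline drawn with `<path>`. Its stroke #ff0000 means score at S485, F1366. After flipping Y the toolpath is (146.0043,59.4247) → (139.1952,104.6743) → (305.4846,18.3814) → (306.2886,102.9971).

G21
G90
G00 X302.5703 Y54.1449
M3 S798
G01 X117.6629 Y57.3090 F1491
G01 X165.1218 Y11.4106 F1491
G01 X38.4880 Y133.6457 F1491
M5
G00 X199.2603 Y19.7659
M3 S798
G01 X187.3661 Y28.5647 F1491
G01 X166.8444 Y42.1501 F1491
G01 X140.9376 Y58.7392 F1491
G01 X112.8875 Y76.5492 F1491
G01 X85.9364 Y93.7972 F1491
G01 X63.3262 Y108.7003 F1491
G01 X48.2992 Y119.4757 F1491
G01 X44.0973 Y124.3403 F1491
M5
G00 X146.0043 Y59.4247
M3 S485
G01 X139.1952 Y104.6743 F1366
G01 X305.4846 Y18.3814 F1366
G01 X306.2886 Y102.9971 F1366
M5
G00 X0.0000 Y0.0000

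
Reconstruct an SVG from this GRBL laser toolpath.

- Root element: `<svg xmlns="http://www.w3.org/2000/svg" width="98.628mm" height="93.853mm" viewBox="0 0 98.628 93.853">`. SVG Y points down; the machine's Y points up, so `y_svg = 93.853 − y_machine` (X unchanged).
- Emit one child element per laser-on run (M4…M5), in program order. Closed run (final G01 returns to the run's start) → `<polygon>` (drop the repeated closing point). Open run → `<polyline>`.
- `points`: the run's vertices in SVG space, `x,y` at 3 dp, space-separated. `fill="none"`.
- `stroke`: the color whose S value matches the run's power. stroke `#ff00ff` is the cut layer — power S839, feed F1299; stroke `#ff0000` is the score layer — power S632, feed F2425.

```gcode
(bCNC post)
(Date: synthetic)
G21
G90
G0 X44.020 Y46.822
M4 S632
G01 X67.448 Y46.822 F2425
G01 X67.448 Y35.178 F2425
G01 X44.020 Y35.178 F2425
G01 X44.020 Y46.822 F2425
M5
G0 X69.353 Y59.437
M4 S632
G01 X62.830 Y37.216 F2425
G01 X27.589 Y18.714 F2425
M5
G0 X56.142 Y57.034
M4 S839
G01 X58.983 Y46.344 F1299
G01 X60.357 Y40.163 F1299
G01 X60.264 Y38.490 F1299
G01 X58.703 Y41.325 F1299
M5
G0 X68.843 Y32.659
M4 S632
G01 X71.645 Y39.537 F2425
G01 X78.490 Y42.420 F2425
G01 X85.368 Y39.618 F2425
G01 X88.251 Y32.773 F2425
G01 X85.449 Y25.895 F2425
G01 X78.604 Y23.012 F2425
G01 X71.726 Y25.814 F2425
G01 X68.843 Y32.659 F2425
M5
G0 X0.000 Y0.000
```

y_svg = 93.853 − y_m.

[1] S632→`#ff0000` (score); closed run; points: 44.020,47.031 67.448,47.031 67.448,58.675 44.020,58.675

[2] S632→`#ff0000` (score); open run; points: 69.353,34.416 62.830,56.637 27.589,75.139

[3] S839→`#ff00ff` (cut); open run; points: 56.142,36.819 58.983,47.509 60.357,53.690 60.264,55.363 58.703,52.528

[4] S632→`#ff0000` (score); closed run; points: 68.843,61.194 71.645,54.316 78.490,51.433 85.368,54.235 88.251,61.080 85.449,67.958 78.604,70.841 71.726,68.039

<svg xmlns="http://www.w3.org/2000/svg" width="98.628mm" height="93.853mm" viewBox="0 0 98.628 93.853">
  <polygon points="44.020,47.031 67.448,47.031 67.448,58.675 44.020,58.675" fill="none" stroke="#ff0000"/>
  <polyline points="69.353,34.416 62.830,56.637 27.589,75.139" fill="none" stroke="#ff0000"/>
  <polyline points="56.142,36.819 58.983,47.509 60.357,53.690 60.264,55.363 58.703,52.528" fill="none" stroke="#ff00ff"/>
  <polygon points="68.843,61.194 71.645,54.316 78.490,51.433 85.368,54.235 88.251,61.080 85.449,67.958 78.604,70.841 71.726,68.039" fill="none" stroke="#ff0000"/>
</svg>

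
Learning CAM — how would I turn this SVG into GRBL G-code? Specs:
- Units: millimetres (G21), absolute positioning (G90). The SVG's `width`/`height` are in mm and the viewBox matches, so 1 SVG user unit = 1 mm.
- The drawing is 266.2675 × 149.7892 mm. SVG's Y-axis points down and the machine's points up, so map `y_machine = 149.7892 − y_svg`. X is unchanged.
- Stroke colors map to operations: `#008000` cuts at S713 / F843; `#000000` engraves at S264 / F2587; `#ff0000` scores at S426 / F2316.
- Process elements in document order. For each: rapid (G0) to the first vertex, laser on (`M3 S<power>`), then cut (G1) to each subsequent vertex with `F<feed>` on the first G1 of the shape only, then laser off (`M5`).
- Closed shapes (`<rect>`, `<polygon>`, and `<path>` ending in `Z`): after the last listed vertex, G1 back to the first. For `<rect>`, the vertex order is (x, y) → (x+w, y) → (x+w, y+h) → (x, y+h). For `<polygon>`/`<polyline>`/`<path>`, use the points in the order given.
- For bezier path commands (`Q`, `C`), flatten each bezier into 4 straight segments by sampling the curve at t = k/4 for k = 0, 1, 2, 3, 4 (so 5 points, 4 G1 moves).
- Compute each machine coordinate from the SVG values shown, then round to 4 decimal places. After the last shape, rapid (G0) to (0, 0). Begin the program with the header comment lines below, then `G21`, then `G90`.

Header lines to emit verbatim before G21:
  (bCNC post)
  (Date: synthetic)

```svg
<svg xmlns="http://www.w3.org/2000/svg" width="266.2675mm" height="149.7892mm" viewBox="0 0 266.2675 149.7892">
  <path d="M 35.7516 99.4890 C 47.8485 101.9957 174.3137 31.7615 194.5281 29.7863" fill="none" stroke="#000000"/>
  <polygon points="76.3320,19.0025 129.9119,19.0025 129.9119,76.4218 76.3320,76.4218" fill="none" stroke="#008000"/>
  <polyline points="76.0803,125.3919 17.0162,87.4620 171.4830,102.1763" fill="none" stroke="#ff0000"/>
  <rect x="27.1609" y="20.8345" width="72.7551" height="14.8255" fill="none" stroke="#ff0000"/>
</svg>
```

(bCNC post)
(Date: synthetic)
G21
G90
G0 X35.7516 Y50.3002
M3 S264
G1 X62.8212 Y59.8560 F2587
G1 X112.0958 Y83.4708
G1 X162.8924 Y107.9261
G1 X194.5281 Y120.0029
M5
G0 X76.3320 Y130.7867
M3 S713
G1 X129.9119 Y130.7867 F843
G1 X129.9119 Y73.3674
G1 X76.3320 Y73.3674
G1 X76.3320 Y130.7867
M5
G0 X76.0803 Y24.3973
M3 S426
G1 X17.0162 Y62.3272 F2316
G1 X171.4830 Y47.6129
M5
G0 X27.1609 Y128.9547
M3 S426
G1 X99.9160 Y128.9547 F2316
G1 X99.9160 Y114.1292
G1 X27.1609 Y114.1292
G1 X27.1609 Y128.9547
M5
G0 X0.0000 Y0.0000

Since the viewBox matches the mm dimensions, user units are millimetres directly. The only transform is the Y-flip y_m = 149.7892 − y_svg.

Shape 1 is a cubic bezier drawn with `<path>`. Its stroke #000000 means engrave at S264, F2587. After flipping Y the toolpath is (35.7516,50.3002) → (62.8212,59.8560) → (112.0958,83.4708) → (162.8924,107.9261) → (194.5281,120.0029).

Shape 2 is a rectangle drawn with `<polygon>`. Its stroke #008000 means cut at S713, F843. After flipping Y the toolpath is (76.3320,130.7867) → (129.9119,130.7867) → (129.9119,73.3674) → (76.3320,73.3674) → (76.3320,130.7867), returning to the start.

Shape 3 is a open polyline drawn with `<polyline>`. Its stroke #ff0000 means score at S426, F2316. After flipping Y the toolpath is (76.0803,24.3973) → (17.0162,62.3272) → (171.4830,47.6129).

Shape 4 is a rectangle drawn with `<rect>`. Its stroke #ff0000 means score at S426, F2316. After flipping Y the toolpath is (27.1609,128.9547) → (99.9160,128.9547) → (99.9160,114.1292) → (27.1609,114.1292) → (27.1609,128.9547), returning to the start.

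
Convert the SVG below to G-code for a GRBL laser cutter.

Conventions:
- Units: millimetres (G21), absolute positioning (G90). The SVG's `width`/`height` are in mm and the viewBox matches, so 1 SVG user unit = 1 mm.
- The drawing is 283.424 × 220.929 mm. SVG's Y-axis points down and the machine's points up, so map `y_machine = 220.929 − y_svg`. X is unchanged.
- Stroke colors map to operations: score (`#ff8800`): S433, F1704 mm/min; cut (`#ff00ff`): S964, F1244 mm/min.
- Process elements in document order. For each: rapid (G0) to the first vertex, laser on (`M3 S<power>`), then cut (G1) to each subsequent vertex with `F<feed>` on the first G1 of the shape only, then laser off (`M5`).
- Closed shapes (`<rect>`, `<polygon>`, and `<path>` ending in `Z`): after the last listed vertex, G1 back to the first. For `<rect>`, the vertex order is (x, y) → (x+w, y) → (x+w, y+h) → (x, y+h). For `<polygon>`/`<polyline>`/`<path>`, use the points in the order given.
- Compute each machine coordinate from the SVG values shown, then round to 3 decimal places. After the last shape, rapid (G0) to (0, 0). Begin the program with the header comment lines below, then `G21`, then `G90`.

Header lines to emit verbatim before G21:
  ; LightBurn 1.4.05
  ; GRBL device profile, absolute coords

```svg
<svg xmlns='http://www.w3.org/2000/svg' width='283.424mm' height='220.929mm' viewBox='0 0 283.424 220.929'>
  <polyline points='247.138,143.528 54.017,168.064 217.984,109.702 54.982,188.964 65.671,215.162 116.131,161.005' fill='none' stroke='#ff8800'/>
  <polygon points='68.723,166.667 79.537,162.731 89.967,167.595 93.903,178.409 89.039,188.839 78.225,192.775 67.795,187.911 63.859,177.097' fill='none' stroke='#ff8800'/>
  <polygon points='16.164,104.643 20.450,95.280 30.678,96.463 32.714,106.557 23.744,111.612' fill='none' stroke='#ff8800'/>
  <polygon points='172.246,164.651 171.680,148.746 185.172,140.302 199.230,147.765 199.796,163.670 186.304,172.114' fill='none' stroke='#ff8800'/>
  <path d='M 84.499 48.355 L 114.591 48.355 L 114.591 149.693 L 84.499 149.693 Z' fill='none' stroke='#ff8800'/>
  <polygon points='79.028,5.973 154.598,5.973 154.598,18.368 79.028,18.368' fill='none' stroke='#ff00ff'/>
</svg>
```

; LightBurn 1.4.05
; GRBL device profile, absolute coords
G21
G90
G0 X247.138 Y77.401
M3 S433
G1 X54.017 Y52.865 F1704
G1 X217.984 Y111.227
G1 X54.982 Y31.965
G1 X65.671 Y5.767
G1 X116.131 Y59.924
M5
G0 X68.723 Y54.262
M3 S433
G1 X79.537 Y58.198 F1704
G1 X89.967 Y53.334
G1 X93.903 Y42.520
G1 X89.039 Y32.090
G1 X78.225 Y28.154
G1 X67.795 Y33.018
G1 X63.859 Y43.832
G1 X68.723 Y54.262
M5
G0 X16.164 Y116.286
M3 S433
G1 X20.450 Y125.649 F1704
G1 X30.678 Y124.466
G1 X32.714 Y114.372
G1 X23.744 Y109.317
G1 X16.164 Y116.286
M5
G0 X172.246 Y56.278
M3 S433
G1 X171.680 Y72.183 F1704
G1 X185.172 Y80.627
G1 X199.230 Y73.164
G1 X199.796 Y57.259
G1 X186.304 Y48.815
G1 X172.246 Y56.278
M5
G0 X84.499 Y172.574
M3 S433
G1 X114.591 Y172.574 F1704
G1 X114.591 Y71.236
G1 X84.499 Y71.236
G1 X84.499 Y172.574
M5
G0 X79.028 Y214.956
M3 S964
G1 X154.598 Y214.956 F1244
G1 X154.598 Y202.561
G1 X79.028 Y202.561
G1 X79.028 Y214.956
M5
G0 X0.000 Y0.000

Since the viewBox matches the mm dimensions, user units are millimetres directly. The only transform is the Y-flip y_m = 220.929 − y_svg.

Shape 1 is a open polyline drawn with `<polyline>`. Its stroke #ff8800 means score at S433, F1704. After flipping Y the toolpath is (247.138,77.401) → (54.017,52.865) → (217.984,111.227) → (54.982,31.965) → (65.671,5.767) → (116.131,59.924).

Shape 2 is a regular polygon drawn with `<polygon>`. Its stroke #ff8800 means score at S433, F1704. After flipping Y the toolpath is (68.723,54.262) → (79.537,58.198) → (89.967,53.334) → (93.903,42.520) → (89.039,32.090) → (78.225,28.154) → (67.795,33.018) → (63.859,43.832) → (68.723,54.262), returning to the start.

Shape 3 is a regular polygon drawn with `<polygon>`. Its stroke #ff8800 means score at S433, F1704. After flipping Y the toolpath is (16.164,116.286) → (20.450,125.649) → (30.678,124.466) → (32.714,114.372) → (23.744,109.317) → (16.164,116.286), returning to the start.

Shape 4 is a regular polygon drawn with `<polygon>`. Its stroke #ff8800 means score at S433, F1704. After flipping Y the toolpath is (172.246,56.278) → (171.680,72.183) → (185.172,80.627) → (199.230,73.164) → (199.796,57.259) → (186.304,48.815) → (172.246,56.278), returning to the start.

Shape 5 is a rectangle drawn with `<path>`. Its stroke #ff8800 means score at S433, F1704. After flipping Y the toolpath is (84.499,172.574) → (114.591,172.574) → (114.591,71.236) → (84.499,71.236) → (84.499,172.574), returning to the start.

Shape 6 is a rectangle drawn with `<polygon>`. Its stroke #ff00ff means cut at S964, F1244. After flipping Y the toolpath is (79.028,214.956) → (154.598,214.956) → (154.598,202.561) → (79.028,202.561) → (79.028,214.956), returning to the start.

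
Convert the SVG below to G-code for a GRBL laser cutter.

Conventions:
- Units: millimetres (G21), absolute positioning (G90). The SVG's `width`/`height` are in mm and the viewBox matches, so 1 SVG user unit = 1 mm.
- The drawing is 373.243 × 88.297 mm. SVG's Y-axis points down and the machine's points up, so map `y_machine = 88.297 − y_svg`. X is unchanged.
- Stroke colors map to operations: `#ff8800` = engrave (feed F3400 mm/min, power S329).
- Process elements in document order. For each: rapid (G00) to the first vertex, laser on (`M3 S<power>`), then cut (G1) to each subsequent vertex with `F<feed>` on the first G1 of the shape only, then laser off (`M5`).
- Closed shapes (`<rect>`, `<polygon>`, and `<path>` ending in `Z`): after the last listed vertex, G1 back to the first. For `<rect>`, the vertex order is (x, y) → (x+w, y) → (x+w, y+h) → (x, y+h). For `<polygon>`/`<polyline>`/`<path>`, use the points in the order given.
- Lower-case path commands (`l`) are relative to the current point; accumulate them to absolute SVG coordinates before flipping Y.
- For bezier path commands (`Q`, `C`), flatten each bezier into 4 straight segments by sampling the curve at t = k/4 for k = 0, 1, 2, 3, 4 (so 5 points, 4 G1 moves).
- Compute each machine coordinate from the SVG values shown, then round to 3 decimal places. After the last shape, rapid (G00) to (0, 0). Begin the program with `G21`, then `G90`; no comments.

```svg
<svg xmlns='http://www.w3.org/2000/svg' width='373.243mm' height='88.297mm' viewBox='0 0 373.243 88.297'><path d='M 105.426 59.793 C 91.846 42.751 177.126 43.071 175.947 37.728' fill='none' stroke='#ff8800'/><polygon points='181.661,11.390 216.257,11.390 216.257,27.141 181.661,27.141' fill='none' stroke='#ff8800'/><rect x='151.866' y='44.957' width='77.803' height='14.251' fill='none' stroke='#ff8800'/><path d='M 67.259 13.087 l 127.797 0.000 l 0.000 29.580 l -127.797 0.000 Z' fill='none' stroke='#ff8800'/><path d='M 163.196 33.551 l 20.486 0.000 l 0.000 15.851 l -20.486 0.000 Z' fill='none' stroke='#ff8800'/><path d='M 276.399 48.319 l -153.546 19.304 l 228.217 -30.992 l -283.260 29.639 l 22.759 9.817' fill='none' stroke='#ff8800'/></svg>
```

G21
G90
G00 X105.426 Y28.504
M3 S329
G1 X110.882 Y38.390 F3400
G1 X136.036 Y43.924
G1 X163.516 Y47.264
G1 X175.947 Y50.569
M5
G00 X181.661 Y76.907
M3 S329
G1 X216.257 Y76.907 F3400
G1 X216.257 Y61.156
G1 X181.661 Y61.156
G1 X181.661 Y76.907
M5
G00 X151.866 Y43.340
M3 S329
G1 X229.669 Y43.340 F3400
G1 X229.669 Y29.089
G1 X151.866 Y29.089
G1 X151.866 Y43.340
M5
G00 X67.259 Y75.210
M3 S329
G1 X195.056 Y75.210 F3400
G1 X195.056 Y45.630
G1 X67.259 Y45.630
G1 X67.259 Y75.210
M5
G00 X163.196 Y54.746
M3 S329
G1 X183.682 Y54.746 F3400
G1 X183.682 Y38.895
G1 X163.196 Y38.895
G1 X163.196 Y54.746
M5
G00 X276.399 Y39.978
M3 S329
G1 X122.853 Y20.674 F3400
G1 X351.070 Y51.666
G1 X67.810 Y22.027
G1 X90.569 Y12.210
M5
G00 X0.000 Y0.000

1 u = 1 mm; y_m = 88.297 − y.

[1] `<path>` cubic bezier, #ff8800→engrave S329 F3400: (105.426,28.504) → (110.882,38.390) → (136.036,43.924) → (163.516,47.264) → (175.947,50.569)

[2] `<polygon>` rectangle, #ff8800→engrave S329 F3400: (181.661,76.907) → (216.257,76.907) → (216.257,61.156) → (181.661,61.156) → (181.661,76.907) (closed)

[3] `<rect>` rectangle, #ff8800→engrave S329 F3400: (151.866,43.340) → (229.669,43.340) → (229.669,29.089) → (151.866,29.089) → (151.866,43.340) (closed)

[4] `<path>` rectangle, #ff8800→engrave S329 F3400: (67.259,75.210) → (195.056,75.210) → (195.056,45.630) → (67.259,45.630) → (67.259,75.210) (closed)

[5] `<path>` rectangle, #ff8800→engrave S329 F3400: (163.196,54.746) → (183.682,54.746) → (183.682,38.895) → (163.196,38.895) → (163.196,54.746) (closed)

[6] `<path>` open polyline, #ff8800→engrave S329 F3400: (276.399,39.978) → (122.853,20.674) → (351.070,51.666) → (67.810,22.027) → (90.569,12.210)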